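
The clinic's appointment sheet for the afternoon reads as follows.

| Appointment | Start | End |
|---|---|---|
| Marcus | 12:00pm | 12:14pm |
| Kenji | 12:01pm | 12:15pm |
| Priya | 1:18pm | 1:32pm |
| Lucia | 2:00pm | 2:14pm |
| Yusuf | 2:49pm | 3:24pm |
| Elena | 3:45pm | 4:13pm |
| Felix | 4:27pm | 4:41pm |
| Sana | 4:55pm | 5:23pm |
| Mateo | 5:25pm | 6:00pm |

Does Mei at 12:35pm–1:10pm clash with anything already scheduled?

No — it doesn't clash with anything

Marcus: ends 12:14pm at or before Mei starts 12:35pm → clear.
Kenji: ends 12:15pm at or before Mei starts 12:35pm → clear.
Priya: starts 1:18pm at or after Mei ends 1:10pm → clear.
Lucia: starts 2:00pm at or after Mei ends 1:10pm → clear.
Yusuf: starts 2:49pm at or after Mei ends 1:10pm → clear.
Elena: starts 3:45pm at or after Mei ends 1:10pm → clear.
Felix: starts 4:27pm at or after Mei ends 1:10pm → clear.
Sana: starts 4:55pm at or after Mei ends 1:10pm → clear.
Mateo: starts 5:25pm at or after Mei ends 1:10pm → clear.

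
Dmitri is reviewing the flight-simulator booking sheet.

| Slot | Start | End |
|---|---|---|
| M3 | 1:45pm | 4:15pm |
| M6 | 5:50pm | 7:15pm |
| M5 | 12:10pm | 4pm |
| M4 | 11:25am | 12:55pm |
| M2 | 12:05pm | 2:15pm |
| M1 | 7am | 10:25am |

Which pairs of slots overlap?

Sorted by start: M1, M4, M2, M5, M3, M6.
M4 starts after M1 ends, so M1 has no further overlaps.
M2 starts before M4 ends → M4 and M2 overlap.
M5 starts before M4 ends → M4 and M5 overlap.
M3 starts after M4 ends, so M4 has no further overlaps.
M5 starts before M2 ends → M2 and M5 overlap.
M3 starts before M2 ends → M2 and M3 overlap.
M6 starts after M2 ends.
M3 starts before M5 ends → M5 and M3 overlap.
M6 starts after M5 ends.
M6 starts after M3 ends.

M2 & M3, M2 & M4, M2 & M5, M3 & M5, M4 & M5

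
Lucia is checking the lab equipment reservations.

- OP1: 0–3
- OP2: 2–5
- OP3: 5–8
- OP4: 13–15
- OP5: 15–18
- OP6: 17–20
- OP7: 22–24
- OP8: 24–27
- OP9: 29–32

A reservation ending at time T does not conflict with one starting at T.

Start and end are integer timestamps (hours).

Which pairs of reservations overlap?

Two intervals overlap when each starts before the other ends.
Sorted by start: OP1, OP2, OP3, OP4, OP5, OP6, OP7, OP8, OP9.
OP2 starts before OP1 ends → OP1 and OP2 overlap.
OP3 starts after OP1 ends, so nothing later overlaps OP1 either.
OP3 starts exactly when OP2 ends (back-to-back, no overlap), so nothing later overlaps OP2 either.
OP4 starts after OP3 ends, so nothing later overlaps OP3 either.
OP5 starts exactly when OP4 ends (back-to-back, no overlap), so nothing later overlaps OP4 either.
OP6 starts before OP5 ends → OP5 and OP6 overlap.
OP7 starts after OP5 ends, so nothing later overlaps OP5 either.
OP7 starts after OP6 ends, so nothing later overlaps OP6 either.
OP8 starts exactly when OP7 ends (back-to-back, no overlap), so nothing later overlaps OP7 either.
OP9 starts after OP8 ends.

OP1 & OP2, OP5 & OP6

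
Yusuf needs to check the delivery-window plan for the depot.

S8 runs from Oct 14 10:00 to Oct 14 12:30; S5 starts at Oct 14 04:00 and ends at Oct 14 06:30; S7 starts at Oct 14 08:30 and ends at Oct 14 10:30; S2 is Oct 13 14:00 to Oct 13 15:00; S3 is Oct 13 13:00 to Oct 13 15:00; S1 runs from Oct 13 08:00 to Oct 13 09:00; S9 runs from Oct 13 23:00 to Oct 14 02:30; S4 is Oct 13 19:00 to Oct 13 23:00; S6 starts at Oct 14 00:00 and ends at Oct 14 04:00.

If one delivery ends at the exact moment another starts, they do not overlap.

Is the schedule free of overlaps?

Sorted by start: S1, S3, S2, S4, S9, S6, S5, S7, S8.
S3 starts after S1 ends; S1 is clear from here.
S2 starts before S3 ends → S3 and S2 overlap.
That's a conflict, so the schedule is not conflict-free.

No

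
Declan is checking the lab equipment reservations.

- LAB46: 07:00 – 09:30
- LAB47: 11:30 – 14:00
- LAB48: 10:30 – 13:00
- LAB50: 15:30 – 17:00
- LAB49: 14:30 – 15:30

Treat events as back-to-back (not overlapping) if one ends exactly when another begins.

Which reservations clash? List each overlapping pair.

Sorted by start: LAB46, LAB48, LAB47, LAB49, LAB50.
LAB48 starts after LAB46 ends; LAB46 is clear from here.
LAB47 starts before LAB48 ends → LAB48 and LAB47 overlap.
LAB49 starts after LAB48 ends; LAB48 is clear from here.
LAB49 starts after LAB47 ends; LAB47 is clear from here.
LAB50 starts exactly when LAB49 ends (back-to-back, no overlap).

LAB47 & LAB48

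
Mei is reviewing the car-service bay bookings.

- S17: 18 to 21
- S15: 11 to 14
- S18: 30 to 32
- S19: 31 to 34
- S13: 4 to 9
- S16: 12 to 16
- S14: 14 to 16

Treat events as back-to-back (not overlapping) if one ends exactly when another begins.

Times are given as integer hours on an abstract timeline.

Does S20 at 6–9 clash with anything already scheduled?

S13: starts 4 before S20 ends 9, and ends 9 after S20 starts 6 → overlap.
S15: starts 11 at or after S20 ends 9 → clear.
S16: starts 12 at or after S20 ends 9 → clear.
S14: starts 14 at or after S20 ends 9 → clear.
S17: starts 18 at or after S20 ends 9 → clear.
S18: starts 30 at or after S20 ends 9 → clear.
S19: starts 31 at or after S20 ends 9 → clear.
S20 overlaps S13.

Yes — it overlaps S13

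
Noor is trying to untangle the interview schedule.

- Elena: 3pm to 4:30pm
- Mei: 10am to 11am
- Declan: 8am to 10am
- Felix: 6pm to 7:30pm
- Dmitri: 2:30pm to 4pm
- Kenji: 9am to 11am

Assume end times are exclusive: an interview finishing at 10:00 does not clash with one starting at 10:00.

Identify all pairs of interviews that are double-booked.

Sorted by start: Declan, Kenji, Mei, Dmitri, Elena, Felix.
Kenji starts before Declan ends → Declan and Kenji overlap.
Mei starts exactly when Declan ends (back-to-back, no overlap); Declan is clear from here.
Mei starts before Kenji ends → Kenji and Mei overlap.
Dmitri starts after Kenji ends; Kenji is clear from here.
Dmitri starts after Mei ends; Mei is clear from here.
Elena starts before Dmitri ends → Dmitri and Elena overlap.
Felix starts after Dmitri ends.
Felix starts after Elena ends.

Declan & Kenji, Dmitri & Elena, Kenji & Mei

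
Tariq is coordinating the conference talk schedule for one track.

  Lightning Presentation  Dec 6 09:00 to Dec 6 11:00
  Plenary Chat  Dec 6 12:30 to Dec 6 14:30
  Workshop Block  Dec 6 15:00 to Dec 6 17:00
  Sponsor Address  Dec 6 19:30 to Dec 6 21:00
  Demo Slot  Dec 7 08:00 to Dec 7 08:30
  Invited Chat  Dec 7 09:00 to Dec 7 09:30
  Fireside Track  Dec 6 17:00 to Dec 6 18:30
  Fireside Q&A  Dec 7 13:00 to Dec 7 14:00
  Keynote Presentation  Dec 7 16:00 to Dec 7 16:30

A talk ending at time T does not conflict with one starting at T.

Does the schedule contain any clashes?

Sorted by start: Lightning Presentation, Plenary Chat, Workshop Block, Fireside Track, Sponsor Address, Demo Slot, Invited Chat, Fireside Q&A, Keynote Presentation.
Plenary Chat starts after Lightning Presentation ends — done with Lightning Presentation.
Workshop Block starts after Plenary Chat ends — done with Plenary Chat.
Fireside Track starts exactly when Workshop Block ends (back-to-back, no overlap) — done with Workshop Block.
Sponsor Address starts after Fireside Track ends — done with Fireside Track.
Demo Slot starts after Sponsor Address ends — done with Sponsor Address.
Invited Chat starts after Demo Slot ends — done with Demo Slot.
Fireside Q&A starts after Invited Chat ends — done with Invited Chat.
Keynote Presentation starts after Fireside Q&A ends.
Every pair is clear; the schedule has no overlaps.

No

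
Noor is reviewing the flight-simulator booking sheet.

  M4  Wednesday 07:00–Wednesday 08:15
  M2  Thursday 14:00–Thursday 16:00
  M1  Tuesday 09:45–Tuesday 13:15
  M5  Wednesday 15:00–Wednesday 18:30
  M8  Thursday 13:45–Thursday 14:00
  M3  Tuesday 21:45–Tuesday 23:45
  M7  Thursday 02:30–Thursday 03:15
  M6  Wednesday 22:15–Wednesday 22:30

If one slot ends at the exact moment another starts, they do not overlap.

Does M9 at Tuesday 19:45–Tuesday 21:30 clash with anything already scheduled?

No — it doesn't clash with anything

M1: ends Tuesday 13:15 at or before M9 starts Tuesday 19:45 → clear.
M3: starts Tuesday 21:45 at or after M9 ends Tuesday 21:30 → clear.
M4: starts Wednesday 07:00 at or after M9 ends Tuesday 21:30 → clear.
M5: starts Wednesday 15:00 at or after M9 ends Tuesday 21:30 → clear.
M6: starts Wednesday 22:15 at or after M9 ends Tuesday 21:30 → clear.
M7: starts Thursday 02:30 at or after M9 ends Tuesday 21:30 → clear.
M8: starts Thursday 13:45 at or after M9 ends Tuesday 21:30 → clear.
M2: starts Thursday 14:00 at or after M9 ends Tuesday 21:30 → clear.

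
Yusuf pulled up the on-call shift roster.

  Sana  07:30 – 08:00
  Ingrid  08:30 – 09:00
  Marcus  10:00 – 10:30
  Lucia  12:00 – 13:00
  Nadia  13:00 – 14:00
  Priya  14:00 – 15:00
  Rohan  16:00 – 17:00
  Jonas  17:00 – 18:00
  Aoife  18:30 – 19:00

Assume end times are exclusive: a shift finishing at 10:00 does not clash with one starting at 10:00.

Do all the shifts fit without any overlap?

Yes

Sorted by start: Sana, Ingrid, Marcus, Lucia, Nadia, Priya, Rohan, Jonas, Aoife.
Ingrid starts after Sana ends, so nothing later overlaps Sana either.
Marcus starts after Ingrid ends, so nothing later overlaps Ingrid either.
Lucia starts after Marcus ends, so nothing later overlaps Marcus either.
Nadia starts exactly when Lucia ends (back-to-back, no overlap), so nothing later overlaps Lucia either.
Priya starts exactly when Nadia ends (back-to-back, no overlap), so nothing later overlaps Nadia either.
Rohan starts after Priya ends, so nothing later overlaps Priya either.
Jonas starts exactly when Rohan ends (back-to-back, no overlap), so nothing later overlaps Rohan either.
Aoife starts after Jonas ends.
Every pair is clear; the schedule has no overlaps.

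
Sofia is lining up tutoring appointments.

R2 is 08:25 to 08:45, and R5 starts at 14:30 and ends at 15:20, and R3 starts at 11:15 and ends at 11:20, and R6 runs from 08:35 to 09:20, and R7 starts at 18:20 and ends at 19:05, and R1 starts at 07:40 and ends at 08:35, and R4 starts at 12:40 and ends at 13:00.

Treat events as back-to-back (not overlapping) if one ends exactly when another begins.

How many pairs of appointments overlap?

2

Sorted by start: R1, R2, R6, R3, R4, R5, R7.
R2 starts before R1 ends → R1 and R2 overlap.
R6 starts exactly when R1 ends (back-to-back, no overlap); R1 is clear from here.
R6 starts before R2 ends → R2 and R6 overlap.
R3 starts after R2 ends; R2 is clear from here.
R3 starts after R6 ends; R6 is clear from here.
R4 starts after R3 ends; R3 is clear from here.
R5 starts after R4 ends; R4 is clear from here.
R7 starts after R5 ends.
Overlapping pairs: R1 & R2, R2 & R6 — 2 in total.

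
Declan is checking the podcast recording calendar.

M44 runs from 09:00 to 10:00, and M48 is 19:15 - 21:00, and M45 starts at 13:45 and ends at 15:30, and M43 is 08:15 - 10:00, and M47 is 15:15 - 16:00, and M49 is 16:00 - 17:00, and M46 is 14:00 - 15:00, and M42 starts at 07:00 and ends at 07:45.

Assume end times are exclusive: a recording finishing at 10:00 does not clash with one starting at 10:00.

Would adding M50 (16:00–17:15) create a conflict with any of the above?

M42: ends 07:45 at or before M50 starts 16:00 → clear.
M43: ends 10:00 at or before M50 starts 16:00 → clear.
M44: ends 10:00 at or before M50 starts 16:00 → clear.
M45: ends 15:30 at or before M50 starts 16:00 → clear.
M46: ends 15:00 at or before M50 starts 16:00 → clear.
M47: ends 16:00 at or before M50 starts 16:00 → clear.
M49: starts 16:00 before M50 ends 17:15, and ends 17:00 after M50 starts 16:00 → overlap.
M48: starts 19:15 at or after M50 ends 17:15 → clear.
M50 overlaps M49.

Yes — it overlaps M49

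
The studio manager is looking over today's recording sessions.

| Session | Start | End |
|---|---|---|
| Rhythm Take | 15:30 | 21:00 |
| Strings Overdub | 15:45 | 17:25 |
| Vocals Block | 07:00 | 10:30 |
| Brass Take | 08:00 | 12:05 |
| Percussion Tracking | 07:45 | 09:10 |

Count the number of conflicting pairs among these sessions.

Check each pair: they overlap iff neither finishes before the other starts.
Sorted by start: Vocals Block, Percussion Tracking, Brass Take, Rhythm Take, Strings Overdub.
Percussion Tracking starts before Vocals Block ends → Vocals Block and Percussion Tracking overlap.
Brass Take starts before Vocals Block ends → Vocals Block and Brass Take overlap.
Rhythm Take starts after Vocals Block ends, so nothing later overlaps Vocals Block either.
Brass Take starts before Percussion Tracking ends → Percussion Tracking and Brass Take overlap.
Rhythm Take starts after Percussion Tracking ends, so nothing later overlaps Percussion Tracking either.
Rhythm Take starts after Brass Take ends, so nothing later overlaps Brass Take either.
Strings Overdub starts before Rhythm Take ends → Rhythm Take and Strings Overdub overlap.
Overlapping pairs: Brass Take & Percussion Tracking, Brass Take & Vocals Block, Percussion Tracking & Vocals Block, Rhythm Take & Strings Overdub — 4 in total.

4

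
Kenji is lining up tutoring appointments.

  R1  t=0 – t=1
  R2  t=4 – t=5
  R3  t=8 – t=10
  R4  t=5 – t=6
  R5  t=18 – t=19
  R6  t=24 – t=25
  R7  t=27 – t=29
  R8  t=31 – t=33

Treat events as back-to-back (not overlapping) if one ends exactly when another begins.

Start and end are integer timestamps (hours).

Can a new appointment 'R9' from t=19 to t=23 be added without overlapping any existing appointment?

Yes — the slot is free

R1: ends t=1 at or before R9 starts t=19 → clear.
R2: ends t=5 at or before R9 starts t=19 → clear.
R4: ends t=6 at or before R9 starts t=19 → clear.
R3: ends t=10 at or before R9 starts t=19 → clear.
R5: ends t=19 at or before R9 starts t=19 → clear.
R6: starts t=24 at or after R9 ends t=23 → clear.
R7: starts t=27 at or after R9 ends t=23 → clear.
R8: starts t=31 at or after R9 ends t=23 → clear.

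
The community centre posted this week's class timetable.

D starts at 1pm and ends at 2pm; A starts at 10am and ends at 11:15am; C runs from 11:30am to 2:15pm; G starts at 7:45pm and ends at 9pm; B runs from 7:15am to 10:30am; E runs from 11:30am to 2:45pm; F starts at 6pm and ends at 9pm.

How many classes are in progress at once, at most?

3

Walk through starts and ends in time order (an end at T is processed before a start at T):
7:15am start B → 1
10am start A → 2
10:30am end B → 1
11:15am end A → 0
11:30am start C → 1
11:30am start E → 2
1pm start D → 3
2pm end D → 2
2:15pm end C → 1
2:45pm end E → 0
6pm start F → 1
7:45pm start G → 2
9pm end F → 1
9pm end G → 0
Peak is 3, at 1pm (C, D, E).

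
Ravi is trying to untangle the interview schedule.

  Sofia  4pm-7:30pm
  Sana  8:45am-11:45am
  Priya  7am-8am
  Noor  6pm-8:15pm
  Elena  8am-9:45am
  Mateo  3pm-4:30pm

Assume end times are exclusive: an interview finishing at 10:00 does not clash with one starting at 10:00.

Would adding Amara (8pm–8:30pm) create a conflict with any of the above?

Yes — it overlaps Noor

Priya: ends 8am at or before Amara starts 8pm → clear.
Elena: ends 9:45am at or before Amara starts 8pm → clear.
Sana: ends 11:45am at or before Amara starts 8pm → clear.
Mateo: ends 4:30pm at or before Amara starts 8pm → clear.
Sofia: ends 7:30pm at or before Amara starts 8pm → clear.
Noor: starts 6pm before Amara ends 8:30pm, and ends 8:15pm after Amara starts 8pm → overlap.
Amara overlaps Noor.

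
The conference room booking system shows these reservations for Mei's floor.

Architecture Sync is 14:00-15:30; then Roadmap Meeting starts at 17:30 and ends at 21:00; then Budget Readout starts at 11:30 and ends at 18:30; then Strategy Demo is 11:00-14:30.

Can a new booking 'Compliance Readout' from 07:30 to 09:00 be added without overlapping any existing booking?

Yes — the slot is free

Strategy Demo: starts 11:00 at or after Compliance Readout ends 09:00 → clear.
Budget Readout: starts 11:30 at or after Compliance Readout ends 09:00 → clear.
Architecture Sync: starts 14:00 at or after Compliance Readout ends 09:00 → clear.
Roadmap Meeting: starts 17:30 at or after Compliance Readout ends 09:00 → clear.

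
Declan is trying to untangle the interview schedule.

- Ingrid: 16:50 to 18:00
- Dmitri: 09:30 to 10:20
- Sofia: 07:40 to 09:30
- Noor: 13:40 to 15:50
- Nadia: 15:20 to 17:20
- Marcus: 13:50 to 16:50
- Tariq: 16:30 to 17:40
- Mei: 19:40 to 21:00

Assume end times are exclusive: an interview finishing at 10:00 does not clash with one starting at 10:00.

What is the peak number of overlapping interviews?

3

Sweep the timeline, counting +1 at each start and −1 at each end (ends before starts at a tie):
07:40 start Sofia → 1
09:30 end Sofia → 0
09:30 start Dmitri → 1
10:20 end Dmitri → 0
13:40 start Noor → 1
13:50 start Marcus → 2
15:20 start Nadia → 3
15:50 end Noor → 2
16:30 start Tariq → 3
16:50 end Marcus → 2
16:50 start Ingrid → 3
17:20 end Nadia → 2
17:40 end Tariq → 1
18:00 end Ingrid → 0
19:40 start Mei → 1
21:00 end Mei → 0
Peak is 3, at 15:20 (Marcus, Nadia, Noor).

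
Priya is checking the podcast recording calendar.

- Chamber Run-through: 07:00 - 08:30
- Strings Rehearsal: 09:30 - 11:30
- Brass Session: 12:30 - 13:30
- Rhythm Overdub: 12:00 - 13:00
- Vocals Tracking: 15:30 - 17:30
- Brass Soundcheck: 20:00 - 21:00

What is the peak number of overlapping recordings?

2

Sweep the timeline, counting +1 at each start and −1 at each end (ends before starts at a tie):
07:00 start Chamber Run-through → 1
08:30 end Chamber Run-through → 0
09:30 start Strings Rehearsal → 1
11:30 end Strings Rehearsal → 0
12:00 start Rhythm Overdub → 1
12:30 start Brass Session → 2
13:00 end Rhythm Overdub → 1
13:30 end Brass Session → 0
15:30 start Vocals Tracking → 1
17:30 end Vocals Tracking → 0
20:00 start Brass Soundcheck → 1
21:00 end Brass Soundcheck → 0
Peak is 2, at 12:30 (Brass Session, Rhythm Overdub).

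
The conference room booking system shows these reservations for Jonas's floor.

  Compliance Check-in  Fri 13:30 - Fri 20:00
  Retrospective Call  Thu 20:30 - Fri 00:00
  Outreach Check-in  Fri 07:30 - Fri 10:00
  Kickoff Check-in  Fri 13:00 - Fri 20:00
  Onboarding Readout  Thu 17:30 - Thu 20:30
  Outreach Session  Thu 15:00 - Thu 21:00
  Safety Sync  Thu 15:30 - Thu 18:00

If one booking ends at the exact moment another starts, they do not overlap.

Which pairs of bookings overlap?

Compliance Check-in & Kickoff Check-in, Onboarding Readout & Outreach Session, Onboarding Readout & Safety Sync, Outreach Session & Retrospective Call, Outreach Session & Safety Sync

Two intervals overlap when each starts before the other ends.
Sorted by start: Outreach Session, Safety Sync, Onboarding Readout, Retrospective Call, Outreach Check-in, Kickoff Check-in, Compliance Check-in.
Safety Sync starts before Outreach Session ends → Outreach Session and Safety Sync overlap.
Onboarding Readout starts before Outreach Session ends → Outreach Session and Onboarding Readout overlap.
Retrospective Call starts before Outreach Session ends → Outreach Session and Retrospective Call overlap.
Outreach Check-in starts after Outreach Session ends, so nothing later overlaps Outreach Session either.
Onboarding Readout starts before Safety Sync ends → Safety Sync and Onboarding Readout overlap.
Retrospective Call starts after Safety Sync ends, so nothing later overlaps Safety Sync either.
Retrospective Call starts exactly when Onboarding Readout ends (back-to-back, no overlap), so nothing later overlaps Onboarding Readout either.
Outreach Check-in starts after Retrospective Call ends, so nothing later overlaps Retrospective Call either.
Kickoff Check-in starts after Outreach Check-in ends, so nothing later overlaps Outreach Check-in either.
Compliance Check-in starts before Kickoff Check-in ends → Kickoff Check-in and Compliance Check-in overlap.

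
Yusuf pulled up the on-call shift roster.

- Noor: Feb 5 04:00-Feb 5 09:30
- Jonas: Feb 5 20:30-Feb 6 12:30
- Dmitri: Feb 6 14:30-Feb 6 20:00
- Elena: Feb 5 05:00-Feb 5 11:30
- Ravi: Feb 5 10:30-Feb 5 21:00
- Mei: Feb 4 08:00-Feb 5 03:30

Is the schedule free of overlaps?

No

Sorted by start: Mei, Noor, Elena, Ravi, Jonas, Dmitri.
Noor starts after Mei ends; Mei is clear from here.
Elena starts before Noor ends → Noor and Elena overlap.
That's a conflict, so the schedule is not conflict-free.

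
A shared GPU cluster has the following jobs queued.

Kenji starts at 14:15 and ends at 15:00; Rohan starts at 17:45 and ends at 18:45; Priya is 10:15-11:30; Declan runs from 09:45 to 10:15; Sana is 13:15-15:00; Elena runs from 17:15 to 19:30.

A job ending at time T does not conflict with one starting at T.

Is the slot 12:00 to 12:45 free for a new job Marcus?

Yes — the slot is free

Declan: ends 10:15 at or before Marcus starts 12:00 → clear.
Priya: ends 11:30 at or before Marcus starts 12:00 → clear.
Sana: starts 13:15 at or after Marcus ends 12:45 → clear.
Kenji: starts 14:15 at or after Marcus ends 12:45 → clear.
Elena: starts 17:15 at or after Marcus ends 12:45 → clear.
Rohan: starts 17:45 at or after Marcus ends 12:45 → clear.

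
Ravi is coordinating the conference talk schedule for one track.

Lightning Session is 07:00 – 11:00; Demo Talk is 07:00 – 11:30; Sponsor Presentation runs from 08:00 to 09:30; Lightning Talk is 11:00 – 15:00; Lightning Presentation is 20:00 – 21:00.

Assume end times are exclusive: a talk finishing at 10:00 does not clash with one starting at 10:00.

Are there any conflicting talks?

Yes

Sorted by start: Lightning Session, Demo Talk, Sponsor Presentation, Lightning Talk, Lightning Presentation.
Demo Talk starts before Lightning Session ends → Lightning Session and Demo Talk overlap.
That's a conflict, so the schedule is not conflict-free.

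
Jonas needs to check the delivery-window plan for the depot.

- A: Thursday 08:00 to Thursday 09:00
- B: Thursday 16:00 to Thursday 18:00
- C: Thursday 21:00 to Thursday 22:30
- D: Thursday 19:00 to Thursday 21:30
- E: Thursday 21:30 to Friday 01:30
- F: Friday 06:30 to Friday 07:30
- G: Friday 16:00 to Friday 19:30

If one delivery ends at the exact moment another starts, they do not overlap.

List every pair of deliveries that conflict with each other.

C & D, C & E

Sorted by start: A, B, D, C, E, F, G.
B starts after A ends — done with A.
D starts after B ends — done with B.
C starts before D ends → D and C overlap.
E starts exactly when D ends (back-to-back, no overlap) — done with D.
E starts before C ends → C and E overlap.
F starts after C ends — done with C.
F starts after E ends — done with E.
G starts after F ends.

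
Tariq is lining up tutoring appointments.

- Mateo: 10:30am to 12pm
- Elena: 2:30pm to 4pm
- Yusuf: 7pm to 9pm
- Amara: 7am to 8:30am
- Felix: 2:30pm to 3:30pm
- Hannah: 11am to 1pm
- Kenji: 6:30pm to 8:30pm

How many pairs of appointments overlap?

3

Check each pair: they overlap iff neither finishes before the other starts.
Sorted by start: Amara, Mateo, Hannah, Elena, Felix, Kenji, Yusuf.
Mateo starts after Amara ends; Amara is clear from here.
Hannah starts before Mateo ends → Mateo and Hannah overlap.
Elena starts after Mateo ends; Mateo is clear from here.
Elena starts after Hannah ends; Hannah is clear from here.
Felix starts before Elena ends → Elena and Felix overlap.
Kenji starts after Elena ends; Elena is clear from here.
Kenji starts after Felix ends; Felix is clear from here.
Yusuf starts before Kenji ends → Kenji and Yusuf overlap.
Overlapping pairs: Elena & Felix, Hannah & Mateo, Kenji & Yusuf — 3 in total.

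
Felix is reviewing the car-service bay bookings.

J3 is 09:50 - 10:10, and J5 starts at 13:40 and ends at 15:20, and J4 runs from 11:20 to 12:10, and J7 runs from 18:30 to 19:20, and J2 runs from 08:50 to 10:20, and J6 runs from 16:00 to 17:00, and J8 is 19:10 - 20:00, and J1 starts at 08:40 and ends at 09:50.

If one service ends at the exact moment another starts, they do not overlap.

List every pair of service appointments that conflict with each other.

Sorted by start: J1, J2, J3, J4, J5, J6, J7, J8.
J2 starts before J1 ends → J1 and J2 overlap.
J3 starts exactly when J1 ends (back-to-back, no overlap); J1 is clear from here.
J3 starts before J2 ends → J2 and J3 overlap.
J4 starts after J2 ends; J2 is clear from here.
J4 starts after J3 ends; J3 is clear from here.
J5 starts after J4 ends; J4 is clear from here.
J6 starts after J5 ends; J5 is clear from here.
J7 starts after J6 ends; J6 is clear from here.
J8 starts before J7 ends → J7 and J8 overlap.

J1 & J2, J2 & J3, J7 & J8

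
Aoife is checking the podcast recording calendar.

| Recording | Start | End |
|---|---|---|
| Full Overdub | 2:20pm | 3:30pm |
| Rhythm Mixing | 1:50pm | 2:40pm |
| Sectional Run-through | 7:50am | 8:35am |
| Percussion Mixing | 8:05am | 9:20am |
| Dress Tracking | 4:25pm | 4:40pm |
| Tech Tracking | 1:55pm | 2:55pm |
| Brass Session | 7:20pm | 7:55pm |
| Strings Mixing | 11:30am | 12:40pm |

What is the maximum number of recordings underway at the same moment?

Walk through starts and ends in time order (an end at T is processed before a start at T):
7:50am start Sectional Run-through → 1
8:05am start Percussion Mixing → 2
8:35am end Sectional Run-through → 1
9:20am end Percussion Mixing → 0
11:30am start Strings Mixing → 1
12:40pm end Strings Mixing → 0
1:50pm start Rhythm Mixing → 1
1:55pm start Tech Tracking → 2
2:20pm start Full Overdub → 3
2:40pm end Rhythm Mixing → 2
2:55pm end Tech Tracking → 1
3:30pm end Full Overdub → 0
4:25pm start Dress Tracking → 1
4:40pm end Dress Tracking → 0
7:20pm start Brass Session → 1
7:55pm end Brass Session → 0
Peak is 3, at 2:20pm (Full Overdub, Rhythm Mixing, Tech Tracking).

3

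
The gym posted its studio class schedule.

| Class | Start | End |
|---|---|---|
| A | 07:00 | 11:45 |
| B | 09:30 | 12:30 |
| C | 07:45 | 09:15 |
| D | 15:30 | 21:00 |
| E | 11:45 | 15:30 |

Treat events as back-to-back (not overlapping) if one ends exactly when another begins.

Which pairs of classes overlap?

A & B, A & C, B & E

Two intervals overlap when each starts before the other ends.
Sorted by start: A, C, B, E, D.
C starts before A ends → A and C overlap.
B starts before A ends → A and B overlap.
E starts exactly when A ends (back-to-back, no overlap) — done with A.
B starts after C ends — done with C.
E starts before B ends → B and E overlap.
D starts after B ends.
D starts exactly when E ends (back-to-back, no overlap).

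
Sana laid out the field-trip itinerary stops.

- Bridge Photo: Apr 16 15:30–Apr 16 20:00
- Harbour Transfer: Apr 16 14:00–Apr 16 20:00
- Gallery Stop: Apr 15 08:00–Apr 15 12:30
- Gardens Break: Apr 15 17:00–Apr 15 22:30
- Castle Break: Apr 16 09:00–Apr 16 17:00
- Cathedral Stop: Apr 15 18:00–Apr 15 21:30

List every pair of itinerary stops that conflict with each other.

Sorted by start: Gallery Stop, Gardens Break, Cathedral Stop, Castle Break, Harbour Transfer, Bridge Photo.
Gardens Break starts after Gallery Stop ends, so nothing later overlaps Gallery Stop either.
Cathedral Stop starts before Gardens Break ends → Gardens Break and Cathedral Stop overlap.
Castle Break starts after Gardens Break ends, so nothing later overlaps Gardens Break either.
Castle Break starts after Cathedral Stop ends, so nothing later overlaps Cathedral Stop either.
Harbour Transfer starts before Castle Break ends → Castle Break and Harbour Transfer overlap.
Bridge Photo starts before Castle Break ends → Castle Break and Bridge Photo overlap.
Bridge Photo starts before Harbour Transfer ends → Harbour Transfer and Bridge Photo overlap.

Bridge Photo & Castle Break, Bridge Photo & Harbour Transfer, Castle Break & Harbour Transfer, Cathedral Stop & Gardens Break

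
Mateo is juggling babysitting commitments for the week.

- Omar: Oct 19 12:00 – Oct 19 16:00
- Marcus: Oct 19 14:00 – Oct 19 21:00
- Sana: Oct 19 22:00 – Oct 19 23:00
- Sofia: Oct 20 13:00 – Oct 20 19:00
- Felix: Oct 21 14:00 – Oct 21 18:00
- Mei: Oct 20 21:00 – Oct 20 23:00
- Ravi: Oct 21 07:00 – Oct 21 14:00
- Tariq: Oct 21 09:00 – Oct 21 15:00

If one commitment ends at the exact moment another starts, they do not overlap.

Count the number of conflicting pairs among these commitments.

Sorted by start: Omar, Marcus, Sana, Sofia, Mei, Ravi, Tariq, Felix.
Marcus starts before Omar ends → Omar and Marcus overlap.
Sana starts after Omar ends, so nothing later overlaps Omar either.
Sana starts after Marcus ends, so nothing later overlaps Marcus either.
Sofia starts after Sana ends, so nothing later overlaps Sana either.
Mei starts after Sofia ends, so nothing later overlaps Sofia either.
Ravi starts after Mei ends, so nothing later overlaps Mei either.
Tariq starts before Ravi ends → Ravi and Tariq overlap.
Felix starts exactly when Ravi ends (back-to-back, no overlap).
Felix starts before Tariq ends → Tariq and Felix overlap.
Overlapping pairs: Felix & Tariq, Marcus & Omar, Ravi & Tariq — 3 in total.

3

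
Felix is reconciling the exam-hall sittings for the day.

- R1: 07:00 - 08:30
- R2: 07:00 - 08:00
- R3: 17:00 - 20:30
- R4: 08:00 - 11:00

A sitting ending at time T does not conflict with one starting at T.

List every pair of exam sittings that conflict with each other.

R1 & R2, R1 & R4

Sorted by start: R1, R2, R4, R3.
R2 starts before R1 ends → R1 and R2 overlap.
R4 starts before R1 ends → R1 and R4 overlap.
R3 starts after R1 ends.
R4 starts exactly when R2 ends (back-to-back, no overlap), so nothing later overlaps R2 either.
R3 starts after R4 ends.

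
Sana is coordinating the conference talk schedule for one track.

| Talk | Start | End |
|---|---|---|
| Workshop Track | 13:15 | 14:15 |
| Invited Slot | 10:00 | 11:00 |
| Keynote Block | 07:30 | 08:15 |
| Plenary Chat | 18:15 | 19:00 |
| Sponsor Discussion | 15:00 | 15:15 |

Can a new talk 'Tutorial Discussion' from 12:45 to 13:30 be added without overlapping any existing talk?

No — it overlaps Workshop Track

Keynote Block: ends 08:15 at or before Tutorial Discussion starts 12:45 → clear.
Invited Slot: ends 11:00 at or before Tutorial Discussion starts 12:45 → clear.
Workshop Track: starts 13:15 before Tutorial Discussion ends 13:30, and ends 14:15 after Tutorial Discussion starts 12:45 → overlap.
Sponsor Discussion: starts 15:00 at or after Tutorial Discussion ends 13:30 → clear.
Plenary Chat: starts 18:15 at or after Tutorial Discussion ends 13:30 → clear.
Tutorial Discussion overlaps Workshop Track.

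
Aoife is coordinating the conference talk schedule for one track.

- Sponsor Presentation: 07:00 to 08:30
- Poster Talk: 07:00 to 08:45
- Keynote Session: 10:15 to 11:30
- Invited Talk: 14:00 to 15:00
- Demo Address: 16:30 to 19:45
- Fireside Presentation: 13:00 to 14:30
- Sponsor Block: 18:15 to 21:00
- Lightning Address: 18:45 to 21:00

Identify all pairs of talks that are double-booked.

Two intervals overlap when each starts before the other ends.
Sorted by start: Sponsor Presentation, Poster Talk, Keynote Session, Fireside Presentation, Invited Talk, Demo Address, Sponsor Block, Lightning Address.
Poster Talk starts before Sponsor Presentation ends → Sponsor Presentation and Poster Talk overlap.
Keynote Session starts after Sponsor Presentation ends — done with Sponsor Presentation.
Keynote Session starts after Poster Talk ends — done with Poster Talk.
Fireside Presentation starts after Keynote Session ends — done with Keynote Session.
Invited Talk starts before Fireside Presentation ends → Fireside Presentation and Invited Talk overlap.
Demo Address starts after Fireside Presentation ends — done with Fireside Presentation.
Demo Address starts after Invited Talk ends — done with Invited Talk.
Sponsor Block starts before Demo Address ends → Demo Address and Sponsor Block overlap.
Lightning Address starts before Demo Address ends → Demo Address and Lightning Address overlap.
Lightning Address starts before Sponsor Block ends → Sponsor Block and Lightning Address overlap.

Demo Address & Lightning Address, Demo Address & Sponsor Block, Fireside Presentation & Invited Talk, Lightning Address & Sponsor Block, Poster Talk & Sponsor Presentation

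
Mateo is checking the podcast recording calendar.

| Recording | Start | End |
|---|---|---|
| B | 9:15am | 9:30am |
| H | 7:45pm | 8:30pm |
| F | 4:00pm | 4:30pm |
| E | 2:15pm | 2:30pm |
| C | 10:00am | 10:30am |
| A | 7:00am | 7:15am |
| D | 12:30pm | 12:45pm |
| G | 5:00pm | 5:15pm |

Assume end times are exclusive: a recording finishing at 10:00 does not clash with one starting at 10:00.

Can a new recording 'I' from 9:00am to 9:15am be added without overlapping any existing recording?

Yes — the slot is free

A: ends 7:15am at or before I starts 9:00am → clear.
B: starts 9:15am at or after I ends 9:15am → clear.
C: starts 10:00am at or after I ends 9:15am → clear.
D: starts 12:30pm at or after I ends 9:15am → clear.
E: starts 2:15pm at or after I ends 9:15am → clear.
F: starts 4:00pm at or after I ends 9:15am → clear.
G: starts 5:00pm at or after I ends 9:15am → clear.
H: starts 7:45pm at or after I ends 9:15am → clear.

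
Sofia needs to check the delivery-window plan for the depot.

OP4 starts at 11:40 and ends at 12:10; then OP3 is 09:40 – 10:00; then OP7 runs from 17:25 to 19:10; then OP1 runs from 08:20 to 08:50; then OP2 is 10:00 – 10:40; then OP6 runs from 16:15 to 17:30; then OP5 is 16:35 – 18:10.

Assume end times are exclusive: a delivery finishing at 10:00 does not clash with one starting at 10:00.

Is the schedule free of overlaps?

No

Sorted by start: OP1, OP3, OP2, OP4, OP6, OP5, OP7.
OP3 starts after OP1 ends — done with OP1.
OP2 starts exactly when OP3 ends (back-to-back, no overlap) — done with OP3.
OP4 starts after OP2 ends — done with OP2.
OP6 starts after OP4 ends — done with OP4.
OP5 starts before OP6 ends → OP6 and OP5 overlap.
That's a conflict, so the schedule is not conflict-free.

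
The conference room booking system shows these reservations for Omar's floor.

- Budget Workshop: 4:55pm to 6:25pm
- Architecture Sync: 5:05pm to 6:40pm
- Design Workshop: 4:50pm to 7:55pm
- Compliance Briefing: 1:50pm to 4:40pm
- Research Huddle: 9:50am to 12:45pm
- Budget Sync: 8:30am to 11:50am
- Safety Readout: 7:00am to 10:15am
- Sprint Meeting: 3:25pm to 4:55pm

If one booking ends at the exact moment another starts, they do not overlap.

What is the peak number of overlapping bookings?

Walk through starts and ends in time order (an end at T is processed before a start at T):
7:00am start Safety Readout → 1
8:30am start Budget Sync → 2
9:50am start Research Huddle → 3
10:15am end Safety Readout → 2
11:50am end Budget Sync → 1
12:45pm end Research Huddle → 0
1:50pm start Compliance Briefing → 1
3:25pm start Sprint Meeting → 2
4:40pm end Compliance Briefing → 1
4:50pm start Design Workshop → 2
4:55pm end Sprint Meeting → 1
4:55pm start Budget Workshop → 2
5:05pm start Architecture Sync → 3
6:25pm end Budget Workshop → 2
6:40pm end Architecture Sync → 1
7:55pm end Design Workshop → 0
Peak is 3, at 9:50am (Budget Sync, Research Huddle, Safety Readout).

3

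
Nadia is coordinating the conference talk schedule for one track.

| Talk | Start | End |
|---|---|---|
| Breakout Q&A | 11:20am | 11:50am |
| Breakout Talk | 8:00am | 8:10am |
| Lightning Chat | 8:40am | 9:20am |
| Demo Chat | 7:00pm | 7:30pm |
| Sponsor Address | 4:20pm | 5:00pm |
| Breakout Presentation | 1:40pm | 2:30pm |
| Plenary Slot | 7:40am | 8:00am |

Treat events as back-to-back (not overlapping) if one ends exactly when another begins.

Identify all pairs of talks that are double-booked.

no conflicts

Sorted by start: Plenary Slot, Breakout Talk, Lightning Chat, Breakout Q&A, Breakout Presentation, Sponsor Address, Demo Chat.
Breakout Talk starts exactly when Plenary Slot ends (back-to-back, no overlap), so Plenary Slot has no further overlaps.
Lightning Chat starts after Breakout Talk ends, so Breakout Talk has no further overlaps.
Breakout Q&A starts after Lightning Chat ends, so Lightning Chat has no further overlaps.
Breakout Presentation starts after Breakout Q&A ends, so Breakout Q&A has no further overlaps.
Sponsor Address starts after Breakout Presentation ends, so Breakout Presentation has no further overlaps.
Demo Chat starts after Sponsor Address ends.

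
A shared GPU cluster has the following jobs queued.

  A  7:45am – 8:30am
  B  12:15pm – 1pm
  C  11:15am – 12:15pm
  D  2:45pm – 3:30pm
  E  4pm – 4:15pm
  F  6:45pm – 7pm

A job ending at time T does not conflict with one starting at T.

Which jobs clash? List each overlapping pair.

none

Check each pair: they overlap iff neither finishes before the other starts.
Sorted by start: A, C, B, D, E, F.
C starts after A ends; A is clear from here.
B starts exactly when C ends (back-to-back, no overlap); C is clear from here.
D starts after B ends; B is clear from here.
E starts after D ends; D is clear from here.
F starts after E ends.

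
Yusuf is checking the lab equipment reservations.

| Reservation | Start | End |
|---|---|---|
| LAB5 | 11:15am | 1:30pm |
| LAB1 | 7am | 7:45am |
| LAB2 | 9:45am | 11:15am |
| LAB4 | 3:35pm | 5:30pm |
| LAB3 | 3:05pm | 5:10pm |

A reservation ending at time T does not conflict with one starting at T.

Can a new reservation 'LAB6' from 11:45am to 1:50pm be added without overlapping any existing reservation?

LAB1: ends 7:45am at or before LAB6 starts 11:45am → clear.
LAB2: ends 11:15am at or before LAB6 starts 11:45am → clear.
LAB5: starts 11:15am before LAB6 ends 1:50pm, and ends 1:30pm after LAB6 starts 11:45am → overlap.
LAB3: starts 3:05pm at or after LAB6 ends 1:50pm → clear.
LAB4: starts 3:35pm at or after LAB6 ends 1:50pm → clear.
LAB6 overlaps LAB5.

No — it overlaps LAB5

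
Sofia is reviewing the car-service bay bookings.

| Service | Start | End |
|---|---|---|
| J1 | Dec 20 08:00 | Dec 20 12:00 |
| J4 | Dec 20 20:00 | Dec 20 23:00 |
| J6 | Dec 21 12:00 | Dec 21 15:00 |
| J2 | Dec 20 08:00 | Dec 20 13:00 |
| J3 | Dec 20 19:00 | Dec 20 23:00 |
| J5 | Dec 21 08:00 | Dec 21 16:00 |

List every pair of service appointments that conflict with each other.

Check each pair: they overlap iff neither finishes before the other starts.
Sorted by start: J1, J2, J3, J4, J5, J6.
J2 starts before J1 ends → J1 and J2 overlap.
J3 starts after J1 ends, so J1 has no further overlaps.
J3 starts after J2 ends, so J2 has no further overlaps.
J4 starts before J3 ends → J3 and J4 overlap.
J5 starts after J3 ends, so J3 has no further overlaps.
J5 starts after J4 ends, so J4 has no further overlaps.
J6 starts before J5 ends → J5 and J6 overlap.

J1 & J2, J3 & J4, J5 & J6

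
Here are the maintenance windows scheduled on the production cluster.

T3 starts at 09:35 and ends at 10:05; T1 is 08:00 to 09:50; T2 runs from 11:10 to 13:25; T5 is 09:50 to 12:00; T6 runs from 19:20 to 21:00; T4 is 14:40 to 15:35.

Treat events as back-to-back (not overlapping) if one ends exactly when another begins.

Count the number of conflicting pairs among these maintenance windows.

3

Sorted by start: T1, T3, T5, T2, T4, T6.
T3 starts before T1 ends → T1 and T3 overlap.
T5 starts exactly when T1 ends (back-to-back, no overlap); T1 is clear from here.
T5 starts before T3 ends → T3 and T5 overlap.
T2 starts after T3 ends; T3 is clear from here.
T2 starts before T5 ends → T5 and T2 overlap.
T4 starts after T5 ends; T5 is clear from here.
T4 starts after T2 ends; T2 is clear from here.
T6 starts after T4 ends.
Overlapping pairs: T1 & T3, T2 & T5, T3 & T5 — 3 in total.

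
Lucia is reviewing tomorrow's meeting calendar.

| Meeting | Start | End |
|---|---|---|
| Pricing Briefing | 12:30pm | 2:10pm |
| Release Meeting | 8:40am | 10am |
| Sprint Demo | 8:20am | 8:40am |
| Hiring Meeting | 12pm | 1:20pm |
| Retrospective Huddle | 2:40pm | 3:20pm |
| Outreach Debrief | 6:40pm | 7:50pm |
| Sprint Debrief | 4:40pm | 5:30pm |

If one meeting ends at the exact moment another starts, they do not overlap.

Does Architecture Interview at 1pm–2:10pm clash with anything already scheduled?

Sprint Demo: ends 8:40am at or before Architecture Interview starts 1pm → clear.
Release Meeting: ends 10am at or before Architecture Interview starts 1pm → clear.
Hiring Meeting: starts 12pm before Architecture Interview ends 2:10pm, and ends 1:20pm after Architecture Interview starts 1pm → overlap.
Pricing Briefing: starts 12:30pm before Architecture Interview ends 2:10pm, and ends 2:10pm after Architecture Interview starts 1pm → overlap.
Retrospective Huddle: starts 2:40pm at or after Architecture Interview ends 2:10pm → clear.
Sprint Debrief: starts 4:40pm at or after Architecture Interview ends 2:10pm → clear.
Outreach Debrief: starts 6:40pm at or after Architecture Interview ends 2:10pm → clear.
Architecture Interview overlaps Hiring Meeting, Pricing Briefing.

Yes — it overlaps Hiring Meeting, Pricing Briefing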